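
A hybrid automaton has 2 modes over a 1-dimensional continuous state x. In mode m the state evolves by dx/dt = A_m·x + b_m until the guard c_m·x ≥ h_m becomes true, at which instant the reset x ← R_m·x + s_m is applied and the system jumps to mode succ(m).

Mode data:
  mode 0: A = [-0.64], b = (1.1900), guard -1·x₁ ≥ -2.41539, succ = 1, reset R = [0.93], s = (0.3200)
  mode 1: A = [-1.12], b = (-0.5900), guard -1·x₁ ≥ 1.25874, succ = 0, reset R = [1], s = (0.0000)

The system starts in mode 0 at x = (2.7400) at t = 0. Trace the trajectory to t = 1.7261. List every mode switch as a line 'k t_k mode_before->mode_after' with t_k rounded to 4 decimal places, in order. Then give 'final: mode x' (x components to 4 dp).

Mode 0: guard c·x = -2.4154 hit at Δt = 0.7185 (t = 0.7185), x⁻ = (2.4154) → reset → x⁺ = (2.5663), jump to mode 1
Mode 1: flow for 1.0076 to horizon, guard not reached → x = (0.4739)

1 0.7185 0->1
final: 1 0.4739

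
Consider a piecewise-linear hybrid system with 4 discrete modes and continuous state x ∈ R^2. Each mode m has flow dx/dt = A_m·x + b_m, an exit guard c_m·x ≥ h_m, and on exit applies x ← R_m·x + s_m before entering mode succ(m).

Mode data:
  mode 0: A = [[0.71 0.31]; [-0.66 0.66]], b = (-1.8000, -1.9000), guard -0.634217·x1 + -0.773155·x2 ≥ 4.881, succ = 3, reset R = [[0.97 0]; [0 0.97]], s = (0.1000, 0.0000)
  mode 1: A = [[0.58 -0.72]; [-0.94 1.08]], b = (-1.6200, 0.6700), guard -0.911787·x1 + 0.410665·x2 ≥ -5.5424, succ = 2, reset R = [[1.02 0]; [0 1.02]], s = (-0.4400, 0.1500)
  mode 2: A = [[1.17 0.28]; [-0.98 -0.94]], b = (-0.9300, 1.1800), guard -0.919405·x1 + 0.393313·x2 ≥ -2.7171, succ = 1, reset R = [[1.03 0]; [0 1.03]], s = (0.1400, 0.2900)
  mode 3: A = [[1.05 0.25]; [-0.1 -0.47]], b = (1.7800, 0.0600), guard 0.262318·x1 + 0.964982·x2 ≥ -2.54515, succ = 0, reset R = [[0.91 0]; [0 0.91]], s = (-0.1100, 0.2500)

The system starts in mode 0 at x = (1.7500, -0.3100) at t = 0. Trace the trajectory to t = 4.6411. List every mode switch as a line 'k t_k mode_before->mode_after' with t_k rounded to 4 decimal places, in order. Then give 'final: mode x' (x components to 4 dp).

1 1.2453 0->3
2 2.8323 3->0
3 3.4729 0->3
final: 3 -8.4197 -1.3982

Mode 0: guard c·x = 4.8810 hit at Δt = 1.2453 (t = 1.2453), x⁻ = (-0.8461, -5.6191) → reset → x⁺ = (-0.7207, -5.4505), jump to mode 3
Mode 3: guard c·x = -2.5452 hit at Δt = 1.5870 (t = 2.8323), x⁻ = (-0.7874, -2.4235) → reset → x⁺ = (-0.8265, -1.9553), jump to mode 0
Mode 0: guard c·x = 4.8810 hit at Δt = 0.6406 (t = 3.4729), x⁻ = (-3.4420, -3.4896) → reset → x⁺ = (-3.2387, -3.3849), jump to mode 3
Mode 3: flow for 1.1682 to horizon, guard not reached → x = (-8.4197, -1.3982)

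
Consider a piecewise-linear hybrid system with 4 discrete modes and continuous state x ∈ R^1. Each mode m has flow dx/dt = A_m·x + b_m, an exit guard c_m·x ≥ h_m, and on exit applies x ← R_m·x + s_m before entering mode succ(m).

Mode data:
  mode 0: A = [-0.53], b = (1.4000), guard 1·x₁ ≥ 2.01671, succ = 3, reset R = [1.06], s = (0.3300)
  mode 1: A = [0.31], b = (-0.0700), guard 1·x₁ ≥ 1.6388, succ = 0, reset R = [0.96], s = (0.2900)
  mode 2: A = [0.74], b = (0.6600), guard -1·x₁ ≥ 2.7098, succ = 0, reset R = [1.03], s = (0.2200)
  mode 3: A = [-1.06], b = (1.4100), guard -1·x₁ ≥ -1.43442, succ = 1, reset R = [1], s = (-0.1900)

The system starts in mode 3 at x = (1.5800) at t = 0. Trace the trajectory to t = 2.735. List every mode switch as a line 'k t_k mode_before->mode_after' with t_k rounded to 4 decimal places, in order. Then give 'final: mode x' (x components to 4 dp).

1 0.8246 3->1
2 1.8803 1->0
3 2.2947 0->3
final: 3 2.0435

Mode 3: guard c·x = -1.4344 hit at Δt = 0.8246 (t = 0.8246), x⁻ = (1.4344) → reset → x⁺ = (1.2444), jump to mode 1
Mode 1: guard c·x = 1.6388 hit at Δt = 1.0557 (t = 1.8803), x⁻ = (1.6388) → reset → x⁺ = (1.8632), jump to mode 0
Mode 0: guard c·x = 2.0167 hit at Δt = 0.4144 (t = 2.2947), x⁻ = (2.0167) → reset → x⁺ = (2.4677), jump to mode 3
Mode 3: flow for 0.4403 to horizon, guard not reached → x = (2.0435)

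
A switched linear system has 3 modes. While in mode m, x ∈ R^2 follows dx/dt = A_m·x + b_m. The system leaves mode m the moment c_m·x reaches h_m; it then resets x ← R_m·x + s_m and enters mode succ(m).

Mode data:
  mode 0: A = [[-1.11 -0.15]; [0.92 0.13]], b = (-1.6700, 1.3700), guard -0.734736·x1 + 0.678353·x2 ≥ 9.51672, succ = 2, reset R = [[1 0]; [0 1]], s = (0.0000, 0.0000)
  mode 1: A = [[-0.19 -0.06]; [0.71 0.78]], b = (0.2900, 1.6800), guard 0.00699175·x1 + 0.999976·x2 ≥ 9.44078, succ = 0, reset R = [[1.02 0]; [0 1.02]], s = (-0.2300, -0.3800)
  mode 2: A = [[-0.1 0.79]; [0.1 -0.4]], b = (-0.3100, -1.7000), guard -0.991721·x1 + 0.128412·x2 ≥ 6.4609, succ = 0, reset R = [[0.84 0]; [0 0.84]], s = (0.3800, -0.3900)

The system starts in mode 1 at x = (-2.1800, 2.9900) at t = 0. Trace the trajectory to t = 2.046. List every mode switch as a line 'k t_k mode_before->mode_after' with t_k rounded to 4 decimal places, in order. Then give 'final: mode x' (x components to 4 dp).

Mode 1: guard c·x = 9.4408 hit at Δt = 1.3731 (t = 1.3731), x⁻ = (-1.7464, 9.4532) → reset → x⁺ = (-2.0114, 9.2623), jump to mode 0
Mode 0: flow for 0.6729 to horizon, guard not reached → x = (-2.4191, 9.6268)

1 1.3731 1->0
final: 0 -2.4191 9.6268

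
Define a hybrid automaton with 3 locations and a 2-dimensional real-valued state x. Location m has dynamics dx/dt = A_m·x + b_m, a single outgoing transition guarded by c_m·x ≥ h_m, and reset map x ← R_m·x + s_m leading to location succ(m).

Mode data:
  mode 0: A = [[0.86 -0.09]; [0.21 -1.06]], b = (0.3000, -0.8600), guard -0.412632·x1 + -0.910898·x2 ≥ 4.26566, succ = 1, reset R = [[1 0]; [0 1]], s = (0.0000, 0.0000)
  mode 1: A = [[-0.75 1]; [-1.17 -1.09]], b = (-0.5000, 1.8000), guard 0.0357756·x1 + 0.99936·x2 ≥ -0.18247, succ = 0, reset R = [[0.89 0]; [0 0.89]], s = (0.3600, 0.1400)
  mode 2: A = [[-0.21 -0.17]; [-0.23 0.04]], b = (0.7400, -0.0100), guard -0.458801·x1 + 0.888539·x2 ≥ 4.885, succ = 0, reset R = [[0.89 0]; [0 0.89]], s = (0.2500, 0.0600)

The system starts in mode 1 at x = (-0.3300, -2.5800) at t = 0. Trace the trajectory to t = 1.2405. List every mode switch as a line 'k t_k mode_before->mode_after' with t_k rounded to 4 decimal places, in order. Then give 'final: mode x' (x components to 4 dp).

Mode 1: guard c·x = -0.1825 hit at Δt = 0.5881 (t = 0.5881), x⁻ = (-1.0119, -0.1464) → reset → x⁺ = (-0.5406, 0.0097), jump to mode 0
Mode 0: flow for 0.6524 to horizon, guard not reached → x = (-0.6668, -0.4602)

1 0.5881 1->0
final: 0 -0.6668 -0.4602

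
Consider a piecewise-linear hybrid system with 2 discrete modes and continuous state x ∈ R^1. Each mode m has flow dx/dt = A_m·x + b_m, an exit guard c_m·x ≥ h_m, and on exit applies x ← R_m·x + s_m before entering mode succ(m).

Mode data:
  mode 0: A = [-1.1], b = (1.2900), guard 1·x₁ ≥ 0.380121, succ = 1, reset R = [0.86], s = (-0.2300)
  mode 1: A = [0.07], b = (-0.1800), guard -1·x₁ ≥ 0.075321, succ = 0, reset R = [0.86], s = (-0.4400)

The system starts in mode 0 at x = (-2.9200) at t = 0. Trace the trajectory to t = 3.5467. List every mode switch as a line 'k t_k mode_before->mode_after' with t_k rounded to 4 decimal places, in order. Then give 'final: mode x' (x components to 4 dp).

Mode 0: guard c·x = 0.3801 hit at Δt = 1.4924 (t = 1.4924), x⁻ = (0.3801) → reset → x⁺ = (0.0969), jump to mode 1
Mode 1: guard c·x = 0.0753 hit at Δt = 0.9612 (t = 2.4536), x⁻ = (-0.0753) → reset → x⁺ = (-0.5048), jump to mode 0
Mode 0: guard c·x = 0.3801 hit at Δt = 0.6816 (t = 3.1352), x⁻ = (0.3801) → reset → x⁺ = (0.0969), jump to mode 1
Mode 1: flow for 0.4115 to horizon, guard not reached → x = (0.0246)

1 1.4924 0->1
2 2.4536 1->0
3 3.1352 0->1
final: 1 0.0246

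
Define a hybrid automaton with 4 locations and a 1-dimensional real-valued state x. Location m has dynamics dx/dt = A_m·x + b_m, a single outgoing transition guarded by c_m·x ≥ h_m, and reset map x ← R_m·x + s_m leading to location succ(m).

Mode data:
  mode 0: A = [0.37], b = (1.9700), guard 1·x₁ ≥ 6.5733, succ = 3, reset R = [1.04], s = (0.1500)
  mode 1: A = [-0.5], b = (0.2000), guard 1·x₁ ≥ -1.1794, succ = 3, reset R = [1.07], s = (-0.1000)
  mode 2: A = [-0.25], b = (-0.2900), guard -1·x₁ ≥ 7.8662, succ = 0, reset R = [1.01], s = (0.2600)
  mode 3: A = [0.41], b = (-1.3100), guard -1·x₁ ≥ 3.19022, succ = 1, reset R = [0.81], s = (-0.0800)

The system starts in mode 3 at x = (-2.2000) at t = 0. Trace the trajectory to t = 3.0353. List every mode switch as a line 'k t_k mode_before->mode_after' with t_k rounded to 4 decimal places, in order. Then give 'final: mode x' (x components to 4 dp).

Mode 3: guard c·x = 3.1902 hit at Δt = 0.4110 (t = 0.4110), x⁻ = (-3.1902) → reset → x⁺ = (-2.6641), jump to mode 1
Mode 1: guard c·x = -1.1794 hit at Δt = 1.3254 (t = 1.7364), x⁻ = (-1.1794) → reset → x⁺ = (-1.3620), jump to mode 3
Mode 3: guard c·x = 3.1902 hit at Δt = 0.8227 (t = 2.5591), x⁻ = (-3.1902) → reset → x⁺ = (-2.6641), jump to mode 1
Mode 1: flow for 0.4762 to horizon, guard not reached → x = (-2.0149)

1 0.4110 3->1
2 1.7364 1->3
3 2.5591 3->1
final: 1 -2.0149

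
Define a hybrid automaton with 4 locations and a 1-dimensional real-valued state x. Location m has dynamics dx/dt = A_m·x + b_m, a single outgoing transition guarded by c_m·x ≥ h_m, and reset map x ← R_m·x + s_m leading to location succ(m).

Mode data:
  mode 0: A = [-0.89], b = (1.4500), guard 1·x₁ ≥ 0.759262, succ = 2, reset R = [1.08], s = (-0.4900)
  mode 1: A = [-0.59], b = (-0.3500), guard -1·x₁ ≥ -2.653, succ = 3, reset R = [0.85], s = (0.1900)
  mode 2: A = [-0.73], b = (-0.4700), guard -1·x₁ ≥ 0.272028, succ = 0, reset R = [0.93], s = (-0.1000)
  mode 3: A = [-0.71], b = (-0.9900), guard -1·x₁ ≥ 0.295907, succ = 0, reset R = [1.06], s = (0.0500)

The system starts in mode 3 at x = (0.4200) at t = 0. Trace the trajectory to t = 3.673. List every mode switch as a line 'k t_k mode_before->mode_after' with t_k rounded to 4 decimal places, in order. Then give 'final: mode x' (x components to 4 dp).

Mode 3: guard c·x = 0.2959 hit at Δt = 0.7068 (t = 0.7068), x⁻ = (-0.2959) → reset → x⁺ = (-0.2637), jump to mode 0
Mode 0: guard c·x = 0.7593 hit at Δt = 0.8735 (t = 1.5803), x⁻ = (0.7593) → reset → x⁺ = (0.3300), jump to mode 2
Mode 2: guard c·x = 0.2720 hit at Δt = 1.3190 (t = 2.8993), x⁻ = (-0.2720) → reset → x⁺ = (-0.3530), jump to mode 0
Mode 0: flow for 0.7737 to horizon, guard not reached → x = (0.6336)

1 0.7068 3->0
2 1.5803 0->2
3 2.8993 2->0
final: 0 0.6336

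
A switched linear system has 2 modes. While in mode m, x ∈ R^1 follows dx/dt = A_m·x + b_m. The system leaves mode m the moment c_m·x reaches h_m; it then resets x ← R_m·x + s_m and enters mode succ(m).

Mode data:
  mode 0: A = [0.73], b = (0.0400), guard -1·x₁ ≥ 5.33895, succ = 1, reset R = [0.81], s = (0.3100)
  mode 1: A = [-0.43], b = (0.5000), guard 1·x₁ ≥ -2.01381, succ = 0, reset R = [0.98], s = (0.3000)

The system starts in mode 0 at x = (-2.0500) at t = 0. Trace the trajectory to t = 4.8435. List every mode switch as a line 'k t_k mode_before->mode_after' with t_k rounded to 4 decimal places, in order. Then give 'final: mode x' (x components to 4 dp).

1 1.3342 0->1
2 2.4702 1->0
3 4.0908 0->1
final: 1 -2.5831

Mode 0: guard c·x = 5.3389 hit at Δt = 1.3342 (t = 1.3342), x⁻ = (-5.3389) → reset → x⁺ = (-4.0145), jump to mode 1
Mode 1: guard c·x = -2.0138 hit at Δt = 1.1360 (t = 2.4702), x⁻ = (-2.0138) → reset → x⁺ = (-1.6735), jump to mode 0
Mode 0: guard c·x = 5.3389 hit at Δt = 1.6206 (t = 4.0908), x⁻ = (-5.3390) → reset → x⁺ = (-4.0145), jump to mode 1
Mode 1: flow for 0.7527 to horizon, guard not reached → x = (-2.5831)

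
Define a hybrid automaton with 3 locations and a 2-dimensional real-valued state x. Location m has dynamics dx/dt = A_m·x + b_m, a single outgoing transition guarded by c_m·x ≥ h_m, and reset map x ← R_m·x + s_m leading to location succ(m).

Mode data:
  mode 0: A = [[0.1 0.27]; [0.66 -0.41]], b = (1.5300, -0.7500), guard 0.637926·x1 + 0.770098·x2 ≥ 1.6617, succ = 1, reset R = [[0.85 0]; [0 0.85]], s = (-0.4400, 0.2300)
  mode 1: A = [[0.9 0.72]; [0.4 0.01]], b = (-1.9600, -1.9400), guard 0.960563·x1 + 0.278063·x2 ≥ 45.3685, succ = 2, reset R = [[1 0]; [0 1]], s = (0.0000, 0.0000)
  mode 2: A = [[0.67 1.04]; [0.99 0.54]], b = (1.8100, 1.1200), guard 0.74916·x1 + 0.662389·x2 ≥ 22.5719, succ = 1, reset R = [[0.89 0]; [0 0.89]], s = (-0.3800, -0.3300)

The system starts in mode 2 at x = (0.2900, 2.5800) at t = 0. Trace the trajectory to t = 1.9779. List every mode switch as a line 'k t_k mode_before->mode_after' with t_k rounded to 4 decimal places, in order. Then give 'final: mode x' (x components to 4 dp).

Mode 2: guard c·x = 22.5719 hit at Δt = 1.2240 (t = 1.2240), x⁻ = (16.2226, 15.7288) → reset → x⁺ = (14.0581, 13.6687), jump to mode 1
Mode 1: flow for 0.7539 to horizon, guard not reached → x = (37.8255, 19.6693)

1 1.2240 2->1
final: 1 37.8255 19.6693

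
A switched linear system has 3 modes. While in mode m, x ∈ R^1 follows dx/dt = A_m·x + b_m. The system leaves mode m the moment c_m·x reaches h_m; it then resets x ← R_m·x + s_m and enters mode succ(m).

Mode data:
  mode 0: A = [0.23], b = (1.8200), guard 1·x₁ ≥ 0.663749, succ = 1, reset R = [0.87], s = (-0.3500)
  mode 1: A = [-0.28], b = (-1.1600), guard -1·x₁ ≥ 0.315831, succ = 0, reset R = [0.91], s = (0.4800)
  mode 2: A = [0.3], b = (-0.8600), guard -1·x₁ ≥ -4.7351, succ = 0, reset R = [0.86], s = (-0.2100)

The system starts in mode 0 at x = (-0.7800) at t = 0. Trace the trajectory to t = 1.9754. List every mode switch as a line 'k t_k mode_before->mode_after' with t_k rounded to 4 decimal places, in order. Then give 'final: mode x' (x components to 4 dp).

1 0.8014 0->1
2 1.2755 1->0
3 1.5212 0->1
final: 1 -0.2945

Mode 0: guard c·x = 0.6637 hit at Δt = 0.8014 (t = 0.8014), x⁻ = (0.6637) → reset → x⁺ = (0.2275), jump to mode 1
Mode 1: guard c·x = 0.3158 hit at Δt = 0.4741 (t = 1.2755), x⁻ = (-0.3158) → reset → x⁺ = (0.1926), jump to mode 0
Mode 0: guard c·x = 0.6637 hit at Δt = 0.2457 (t = 1.5212), x⁻ = (0.6637) → reset → x⁺ = (0.2275), jump to mode 1
Mode 1: flow for 0.4542 to horizon, guard not reached → x = (-0.2945)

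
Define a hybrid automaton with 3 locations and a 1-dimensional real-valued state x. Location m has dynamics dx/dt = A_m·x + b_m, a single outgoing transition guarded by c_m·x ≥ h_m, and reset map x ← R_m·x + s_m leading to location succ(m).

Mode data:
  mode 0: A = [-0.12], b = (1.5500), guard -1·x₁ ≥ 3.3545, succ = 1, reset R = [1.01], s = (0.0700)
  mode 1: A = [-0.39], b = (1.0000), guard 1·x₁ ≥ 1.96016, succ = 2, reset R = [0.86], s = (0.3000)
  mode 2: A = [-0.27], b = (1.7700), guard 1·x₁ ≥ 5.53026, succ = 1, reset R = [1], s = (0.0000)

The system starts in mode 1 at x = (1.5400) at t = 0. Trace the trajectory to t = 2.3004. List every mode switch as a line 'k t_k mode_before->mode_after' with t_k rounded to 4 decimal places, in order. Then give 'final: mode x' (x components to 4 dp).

Mode 1: guard c·x = 1.9602 hit at Δt = 1.3541 (t = 1.3541), x⁻ = (1.9602) → reset → x⁺ = (1.9857), jump to mode 2
Mode 2: flow for 0.9463 to horizon, guard not reached → x = (3.0161)

1 1.3541 1->2
final: 2 3.0161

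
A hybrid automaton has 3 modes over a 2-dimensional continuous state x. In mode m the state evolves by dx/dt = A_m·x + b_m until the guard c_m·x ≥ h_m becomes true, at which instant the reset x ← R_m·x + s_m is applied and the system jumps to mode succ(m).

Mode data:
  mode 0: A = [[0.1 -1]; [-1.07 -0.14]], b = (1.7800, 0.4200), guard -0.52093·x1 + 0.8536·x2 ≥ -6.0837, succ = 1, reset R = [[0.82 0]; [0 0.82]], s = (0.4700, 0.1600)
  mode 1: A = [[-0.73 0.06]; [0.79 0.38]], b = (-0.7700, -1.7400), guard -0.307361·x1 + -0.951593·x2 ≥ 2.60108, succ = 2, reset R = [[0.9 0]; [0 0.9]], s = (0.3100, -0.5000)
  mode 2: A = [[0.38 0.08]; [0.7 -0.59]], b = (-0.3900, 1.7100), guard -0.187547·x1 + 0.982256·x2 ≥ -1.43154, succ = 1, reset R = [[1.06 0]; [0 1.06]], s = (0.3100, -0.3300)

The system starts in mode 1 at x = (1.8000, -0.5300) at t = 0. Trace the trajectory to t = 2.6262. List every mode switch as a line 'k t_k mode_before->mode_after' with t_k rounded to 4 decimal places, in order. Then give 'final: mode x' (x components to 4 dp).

Mode 1: guard c·x = 2.6011 hit at Δt = 1.3118 (t = 1.3118), x⁻ = (-0.0378, -2.7212) → reset → x⁺ = (0.2760, -2.9491), jump to mode 2
Mode 2: guard c·x = -1.4315 hit at Δt = 0.4847 (t = 1.7965), x⁻ = (0.0314, -1.4514) → reset → x⁺ = (0.3432, -1.8685), jump to mode 1
Mode 1: guard c·x = 2.6011 hit at Δt = 0.3471 (t = 2.1436), x⁻ = (-0.0120, -2.7295) → reset → x⁺ = (0.2992, -2.9566), jump to mode 2
Mode 2: flow for 0.4826 to horizon, guard not reached → x = (0.0602, -1.4549)

1 1.3118 1->2
2 1.7965 2->1
3 2.1436 1->2
final: 2 0.0602 -1.4549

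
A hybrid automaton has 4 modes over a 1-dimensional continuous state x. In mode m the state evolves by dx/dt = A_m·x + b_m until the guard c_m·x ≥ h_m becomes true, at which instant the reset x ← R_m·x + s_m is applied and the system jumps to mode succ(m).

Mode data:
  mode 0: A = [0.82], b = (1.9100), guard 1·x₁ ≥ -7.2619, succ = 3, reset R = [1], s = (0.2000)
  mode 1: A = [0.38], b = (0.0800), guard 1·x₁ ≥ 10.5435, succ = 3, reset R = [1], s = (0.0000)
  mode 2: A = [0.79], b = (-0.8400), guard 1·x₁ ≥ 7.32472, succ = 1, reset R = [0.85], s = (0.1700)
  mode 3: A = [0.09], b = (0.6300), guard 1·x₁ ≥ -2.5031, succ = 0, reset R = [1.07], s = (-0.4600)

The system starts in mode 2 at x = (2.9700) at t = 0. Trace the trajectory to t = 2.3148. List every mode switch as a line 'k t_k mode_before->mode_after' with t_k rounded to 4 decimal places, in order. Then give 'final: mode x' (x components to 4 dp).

Mode 2: guard c·x = 7.3247 hit at Δt = 1.5051 (t = 1.5051), x⁻ = (7.3247) → reset → x⁺ = (6.3960), jump to mode 1
Mode 1: flow for 0.8097 to horizon, guard not reached → x = (8.7762)

1 1.5051 2->1
final: 1 8.7762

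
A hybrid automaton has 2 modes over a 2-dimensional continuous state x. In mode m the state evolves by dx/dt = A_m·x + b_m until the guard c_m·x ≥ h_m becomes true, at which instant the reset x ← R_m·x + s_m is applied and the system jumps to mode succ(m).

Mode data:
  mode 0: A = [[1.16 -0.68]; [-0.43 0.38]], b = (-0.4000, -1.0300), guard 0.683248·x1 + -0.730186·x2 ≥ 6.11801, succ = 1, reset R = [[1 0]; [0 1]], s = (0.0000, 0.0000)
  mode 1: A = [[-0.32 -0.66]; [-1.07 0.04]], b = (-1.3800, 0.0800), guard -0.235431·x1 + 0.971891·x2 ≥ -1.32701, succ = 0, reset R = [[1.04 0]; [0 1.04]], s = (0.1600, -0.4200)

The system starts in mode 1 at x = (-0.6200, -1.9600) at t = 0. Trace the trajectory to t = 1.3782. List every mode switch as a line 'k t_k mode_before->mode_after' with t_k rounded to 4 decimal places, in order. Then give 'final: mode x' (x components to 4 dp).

Mode 1: guard c·x = -1.3270 hit at Δt = 0.6567 (t = 0.6567), x⁻ = (-0.6416, -1.5208) → reset → x⁺ = (-0.5073, -2.0016), jump to mode 0
Mode 0: flow for 0.7215 to horizon, guard not reached → x = (0.3396, -3.4106)

1 0.6567 1->0
final: 0 0.3396 -3.4106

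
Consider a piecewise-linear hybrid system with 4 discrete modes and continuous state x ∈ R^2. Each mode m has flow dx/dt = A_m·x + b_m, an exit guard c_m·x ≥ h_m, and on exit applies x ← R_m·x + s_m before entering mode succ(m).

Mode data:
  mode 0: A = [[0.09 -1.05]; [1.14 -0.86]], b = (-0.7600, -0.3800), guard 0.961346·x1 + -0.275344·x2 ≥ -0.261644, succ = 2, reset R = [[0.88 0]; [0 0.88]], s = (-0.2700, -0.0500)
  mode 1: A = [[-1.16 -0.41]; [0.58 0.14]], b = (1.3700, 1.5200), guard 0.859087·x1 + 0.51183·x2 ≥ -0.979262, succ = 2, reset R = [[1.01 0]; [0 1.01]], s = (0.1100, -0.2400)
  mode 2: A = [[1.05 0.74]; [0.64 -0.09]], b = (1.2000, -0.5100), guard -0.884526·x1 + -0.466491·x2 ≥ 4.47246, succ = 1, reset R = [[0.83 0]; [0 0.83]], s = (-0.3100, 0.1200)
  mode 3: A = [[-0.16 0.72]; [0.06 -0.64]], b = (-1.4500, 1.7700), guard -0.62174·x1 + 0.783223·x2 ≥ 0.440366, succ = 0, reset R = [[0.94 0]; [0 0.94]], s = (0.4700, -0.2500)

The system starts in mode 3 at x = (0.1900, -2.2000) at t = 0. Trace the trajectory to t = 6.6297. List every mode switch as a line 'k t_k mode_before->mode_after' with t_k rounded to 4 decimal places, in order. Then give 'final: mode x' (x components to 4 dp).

Mode 3: guard c·x = 0.4404 hit at Δt = 0.6696 (t = 0.6696), x⁻ = (-1.3284, -0.4923) → reset → x⁺ = (-0.7787, -0.7128), jump to mode 0
Mode 0: guard c·x = -0.2616 hit at Δt = 1.0425 (t = 1.7121), x⁻ = (-0.5891, -1.1066) → reset → x⁺ = (-0.7884, -1.0238), jump to mode 2
Mode 2: guard c·x = 4.4725 hit at Δt = 1.4106 (t = 3.1227), x⁻ = (-3.4725, -3.0032) → reset → x⁺ = (-3.1922, -2.3726), jump to mode 1
Mode 1: guard c·x = -0.9793 hit at Δt = 0.8474 (t = 3.9701), x⁻ = (0.0502, -1.9975) → reset → x⁺ = (0.1607, -2.2575), jump to mode 2
Mode 2: guard c·x = 4.4725 hit at Δt = 1.9492 (t = 5.9193), x⁻ = (-3.0699, -3.7665) → reset → x⁺ = (-2.8580, -3.0062), jump to mode 1
Mode 1: flow for 0.7104 to horizon, guard not reached → x = (-0.0061, -2.7287)

1 0.6696 3->0
2 1.7121 0->2
3 3.1227 2->1
4 3.9701 1->2
5 5.9193 2->1
final: 1 -0.0061 -2.7287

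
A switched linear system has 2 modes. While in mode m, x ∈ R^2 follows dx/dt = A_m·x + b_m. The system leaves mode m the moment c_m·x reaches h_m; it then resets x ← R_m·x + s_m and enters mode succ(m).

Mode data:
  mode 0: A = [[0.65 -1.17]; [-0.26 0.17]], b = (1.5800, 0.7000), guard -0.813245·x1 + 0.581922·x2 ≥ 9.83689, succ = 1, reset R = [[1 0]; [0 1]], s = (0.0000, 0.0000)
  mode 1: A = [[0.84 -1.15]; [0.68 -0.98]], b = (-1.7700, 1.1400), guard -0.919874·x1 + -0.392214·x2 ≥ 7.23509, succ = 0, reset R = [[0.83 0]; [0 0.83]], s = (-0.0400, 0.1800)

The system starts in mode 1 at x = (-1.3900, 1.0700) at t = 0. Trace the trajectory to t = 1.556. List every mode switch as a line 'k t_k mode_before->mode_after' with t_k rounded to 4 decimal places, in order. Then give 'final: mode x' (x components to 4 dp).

1 1.0950 1->0
final: 0 -7.4346 0.4581

Mode 1: guard c·x = 7.2351 hit at Δt = 1.0950 (t = 1.0950), x⁻ = (-7.4323, -1.0156) → reset → x⁺ = (-6.2088, -0.6630), jump to mode 0
Mode 0: flow for 0.4610 to horizon, guard not reached → x = (-7.4346, 0.4581)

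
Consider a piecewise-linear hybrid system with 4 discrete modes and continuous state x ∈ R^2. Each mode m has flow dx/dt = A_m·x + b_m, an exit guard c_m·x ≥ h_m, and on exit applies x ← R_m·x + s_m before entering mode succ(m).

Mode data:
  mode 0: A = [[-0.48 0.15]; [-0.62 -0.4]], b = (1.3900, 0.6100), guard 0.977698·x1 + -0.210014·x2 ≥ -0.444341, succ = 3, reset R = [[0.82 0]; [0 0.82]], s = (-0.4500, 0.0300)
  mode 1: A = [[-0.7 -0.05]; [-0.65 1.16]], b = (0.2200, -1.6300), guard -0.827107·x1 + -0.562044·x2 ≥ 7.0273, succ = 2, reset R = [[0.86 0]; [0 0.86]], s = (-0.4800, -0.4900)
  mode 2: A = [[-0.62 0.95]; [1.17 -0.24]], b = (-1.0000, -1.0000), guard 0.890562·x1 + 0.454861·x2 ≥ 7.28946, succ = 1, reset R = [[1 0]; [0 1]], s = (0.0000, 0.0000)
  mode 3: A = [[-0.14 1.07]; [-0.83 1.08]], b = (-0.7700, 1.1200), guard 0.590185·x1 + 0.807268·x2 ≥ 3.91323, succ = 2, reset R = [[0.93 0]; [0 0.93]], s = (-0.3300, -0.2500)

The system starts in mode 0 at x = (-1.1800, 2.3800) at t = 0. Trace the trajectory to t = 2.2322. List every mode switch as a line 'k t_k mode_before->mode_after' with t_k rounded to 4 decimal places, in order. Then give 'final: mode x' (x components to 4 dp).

1 0.6145 0->3
2 1.1377 3->2
final: 2 1.9857 3.3959

Mode 0: guard c·x = -0.4443 hit at Δt = 0.6145 (t = 0.6145), x⁻ = (0.0536, 2.3651) → reset → x⁺ = (-0.4061, 1.9694), jump to mode 3
Mode 3: guard c·x = 3.9132 hit at Δt = 0.5232 (t = 1.1377), x⁻ = (0.8765, 4.2067) → reset → x⁺ = (0.4852, 3.6622), jump to mode 2
Mode 2: flow for 1.0945 to horizon, guard not reached → x = (1.9857, 3.3959)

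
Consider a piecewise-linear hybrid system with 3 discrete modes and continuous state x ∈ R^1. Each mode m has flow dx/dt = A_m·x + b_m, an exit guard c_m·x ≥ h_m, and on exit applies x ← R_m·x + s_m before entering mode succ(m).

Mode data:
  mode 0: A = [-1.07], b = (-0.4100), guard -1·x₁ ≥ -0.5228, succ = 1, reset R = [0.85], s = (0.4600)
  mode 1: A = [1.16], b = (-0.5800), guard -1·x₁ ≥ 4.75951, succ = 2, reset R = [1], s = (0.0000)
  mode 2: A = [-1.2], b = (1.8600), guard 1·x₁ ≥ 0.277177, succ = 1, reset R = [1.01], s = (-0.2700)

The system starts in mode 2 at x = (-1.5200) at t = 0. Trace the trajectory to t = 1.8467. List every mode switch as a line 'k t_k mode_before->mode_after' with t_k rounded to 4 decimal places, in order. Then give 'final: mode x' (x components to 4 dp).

Mode 2: guard c·x = 0.2772 hit at Δt = 0.7337 (t = 0.7337), x⁻ = (0.2772) → reset → x⁺ = (0.0099), jump to mode 1
Mode 1: flow for 1.1130 to horizon, guard not reached → x = (-1.2822)

1 0.7337 2->1
final: 1 -1.2822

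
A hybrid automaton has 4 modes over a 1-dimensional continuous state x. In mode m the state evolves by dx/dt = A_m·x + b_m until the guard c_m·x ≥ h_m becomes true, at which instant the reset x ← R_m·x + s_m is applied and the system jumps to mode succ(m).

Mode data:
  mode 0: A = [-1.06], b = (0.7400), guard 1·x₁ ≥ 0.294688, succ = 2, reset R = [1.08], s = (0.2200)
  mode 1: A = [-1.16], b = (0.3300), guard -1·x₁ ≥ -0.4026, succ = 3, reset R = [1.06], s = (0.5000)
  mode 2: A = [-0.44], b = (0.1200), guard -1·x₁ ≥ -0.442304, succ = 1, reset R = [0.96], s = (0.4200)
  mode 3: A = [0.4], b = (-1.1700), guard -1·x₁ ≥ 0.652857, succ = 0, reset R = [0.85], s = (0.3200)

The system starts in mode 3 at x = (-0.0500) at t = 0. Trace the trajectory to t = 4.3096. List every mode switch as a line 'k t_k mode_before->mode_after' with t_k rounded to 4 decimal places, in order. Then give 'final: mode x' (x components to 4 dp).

Mode 3: guard c·x = 0.6529 hit at Δt = 0.4613 (t = 0.4613), x⁻ = (-0.6529) → reset → x⁺ = (-0.2349), jump to mode 0
Mode 0: guard c·x = 0.2947 hit at Δt = 0.7910 (t = 1.2523), x⁻ = (0.2947) → reset → x⁺ = (0.5383), jump to mode 2
Mode 2: guard c·x = -0.4423 hit at Δt = 1.0192 (t = 2.2715), x⁻ = (0.4423) → reset → x⁺ = (0.8446), jump to mode 1
Mode 1: guard c·x = -0.4026 hit at Δt = 1.3418 (t = 3.6133), x⁻ = (0.4026) → reset → x⁺ = (0.9268), jump to mode 3
Mode 3: flow for 0.6963 to horizon, guard not reached → x = (0.2850)

1 0.4613 3->0
2 1.2523 0->2
3 2.2715 2->1
4 3.6133 1->3
final: 3 0.2850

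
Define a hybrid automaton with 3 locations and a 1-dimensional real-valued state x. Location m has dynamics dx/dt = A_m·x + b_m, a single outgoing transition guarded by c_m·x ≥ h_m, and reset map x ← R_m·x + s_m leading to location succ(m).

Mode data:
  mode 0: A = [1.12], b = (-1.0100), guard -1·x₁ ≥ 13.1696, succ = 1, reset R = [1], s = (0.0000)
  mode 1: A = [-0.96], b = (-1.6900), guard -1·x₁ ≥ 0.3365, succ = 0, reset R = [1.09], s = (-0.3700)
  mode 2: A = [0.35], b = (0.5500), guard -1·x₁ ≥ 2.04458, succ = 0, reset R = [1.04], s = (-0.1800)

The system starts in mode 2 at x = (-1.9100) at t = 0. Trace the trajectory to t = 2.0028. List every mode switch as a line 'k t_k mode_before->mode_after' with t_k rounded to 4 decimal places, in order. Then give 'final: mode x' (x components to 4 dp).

1 0.9562 2->0
final: 0 -9.4572

Mode 2: guard c·x = 2.0446 hit at Δt = 0.9562 (t = 0.9562), x⁻ = (-2.0446) → reset → x⁺ = (-2.3064), jump to mode 0
Mode 0: flow for 1.0466 to horizon, guard not reached → x = (-9.4572)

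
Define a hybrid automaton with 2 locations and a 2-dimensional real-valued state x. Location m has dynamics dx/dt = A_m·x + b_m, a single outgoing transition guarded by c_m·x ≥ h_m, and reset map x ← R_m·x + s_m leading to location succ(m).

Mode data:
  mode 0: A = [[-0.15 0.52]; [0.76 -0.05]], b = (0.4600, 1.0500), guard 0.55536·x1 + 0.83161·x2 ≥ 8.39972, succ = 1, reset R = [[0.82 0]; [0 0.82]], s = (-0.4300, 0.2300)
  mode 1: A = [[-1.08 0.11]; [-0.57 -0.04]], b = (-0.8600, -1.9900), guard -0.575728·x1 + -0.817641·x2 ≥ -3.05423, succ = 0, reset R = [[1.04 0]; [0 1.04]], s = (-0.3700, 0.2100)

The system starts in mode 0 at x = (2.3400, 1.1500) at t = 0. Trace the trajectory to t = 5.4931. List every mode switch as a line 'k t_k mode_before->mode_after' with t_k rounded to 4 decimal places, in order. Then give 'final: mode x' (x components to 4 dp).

1 1.5638 0->1
2 2.3771 1->0
3 3.7707 0->1
4 4.6702 1->0
final: 0 2.6359 5.0526

Mode 0: guard c·x = 8.3997 hit at Δt = 1.5638 (t = 1.5638), x⁻ = (5.2072, 6.6231) → reset → x⁺ = (3.8399, 5.6609), jump to mode 1
Mode 1: guard c·x = -3.0542 hit at Δt = 0.8133 (t = 2.3771), x⁻ = (1.3627, 2.7759) → reset → x⁺ = (1.0472, 3.0970), jump to mode 0
Mode 0: guard c·x = 8.3997 hit at Δt = 1.3936 (t = 3.7707), x⁻ = (4.5962, 7.0312) → reset → x⁺ = (3.3389, 5.9956), jump to mode 1
Mode 1: guard c·x = -3.0542 hit at Δt = 0.8996 (t = 4.6702), x⁻ = (1.0322, 3.0086) → reset → x⁺ = (0.7035, 3.3389), jump to mode 0
Mode 0: flow for 0.8229 to horizon, guard not reached → x = (2.6359, 5.0526)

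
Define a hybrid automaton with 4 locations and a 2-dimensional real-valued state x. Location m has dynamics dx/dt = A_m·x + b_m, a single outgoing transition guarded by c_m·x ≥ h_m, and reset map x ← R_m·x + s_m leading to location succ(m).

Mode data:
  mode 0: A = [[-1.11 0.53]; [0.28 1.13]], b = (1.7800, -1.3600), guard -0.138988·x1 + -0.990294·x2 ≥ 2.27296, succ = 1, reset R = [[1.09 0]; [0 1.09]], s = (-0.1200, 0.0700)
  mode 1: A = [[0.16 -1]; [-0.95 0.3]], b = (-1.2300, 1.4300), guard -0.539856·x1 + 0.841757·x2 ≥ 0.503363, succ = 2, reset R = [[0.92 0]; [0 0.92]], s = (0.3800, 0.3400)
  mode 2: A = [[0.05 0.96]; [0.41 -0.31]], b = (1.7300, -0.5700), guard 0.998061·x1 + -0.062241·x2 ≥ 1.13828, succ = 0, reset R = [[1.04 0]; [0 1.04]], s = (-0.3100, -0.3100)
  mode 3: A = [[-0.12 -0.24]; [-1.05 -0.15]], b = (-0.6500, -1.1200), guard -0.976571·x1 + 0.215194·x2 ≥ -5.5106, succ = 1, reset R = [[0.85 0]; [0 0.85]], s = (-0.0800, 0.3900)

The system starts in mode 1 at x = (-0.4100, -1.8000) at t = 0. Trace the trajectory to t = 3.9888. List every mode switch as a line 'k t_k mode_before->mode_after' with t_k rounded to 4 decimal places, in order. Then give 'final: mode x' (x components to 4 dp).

1 1.2077 1->2
2 2.0005 2->0
3 2.8985 0->1
final: 1 3.1989 -3.9690

Mode 1: guard c·x = 0.5034 hit at Δt = 1.2077 (t = 1.2077), x⁻ = (-0.8228, 0.0703) → reset → x⁺ = (-0.3770, 0.4047), jump to mode 2
Mode 2: guard c·x = 1.1383 hit at Δt = 0.7928 (t = 2.0005), x⁻ = (1.1430, 0.0403) → reset → x⁺ = (0.8787, -0.2681), jump to mode 0
Mode 0: guard c·x = 2.2730 hit at Δt = 0.8980 (t = 2.8985), x⁻ = (0.9309, -2.4259) → reset → x⁺ = (0.8947, -2.5742), jump to mode 1
Mode 1: flow for 1.0903 to horizon, guard not reached → x = (3.1989, -3.9690)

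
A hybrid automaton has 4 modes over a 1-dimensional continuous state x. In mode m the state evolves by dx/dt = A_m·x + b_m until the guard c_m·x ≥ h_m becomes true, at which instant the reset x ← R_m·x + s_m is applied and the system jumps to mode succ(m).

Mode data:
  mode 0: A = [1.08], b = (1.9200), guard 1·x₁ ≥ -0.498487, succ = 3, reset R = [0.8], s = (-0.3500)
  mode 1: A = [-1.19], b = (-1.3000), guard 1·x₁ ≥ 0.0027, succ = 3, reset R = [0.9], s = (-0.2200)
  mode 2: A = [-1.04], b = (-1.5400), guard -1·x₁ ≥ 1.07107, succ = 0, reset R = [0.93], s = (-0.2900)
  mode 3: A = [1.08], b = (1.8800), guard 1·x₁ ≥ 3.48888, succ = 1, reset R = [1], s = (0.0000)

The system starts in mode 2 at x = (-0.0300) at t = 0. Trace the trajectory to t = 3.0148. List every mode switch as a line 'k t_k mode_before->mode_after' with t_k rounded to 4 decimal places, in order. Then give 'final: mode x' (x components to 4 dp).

Mode 2: guard c·x = 1.0711 hit at Δt = 1.2158 (t = 1.2158), x⁻ = (-1.0711) → reset → x⁺ = (-1.2861), jump to mode 0
Mode 0: guard c·x = -0.4985 hit at Δt = 0.8854 (t = 2.1012), x⁻ = (-0.4985) → reset → x⁺ = (-0.7488), jump to mode 3
Mode 3: flow for 0.9136 to horizon, guard not reached → x = (0.9200)

1 1.2158 2->0
2 2.1012 0->3
final: 3 0.9200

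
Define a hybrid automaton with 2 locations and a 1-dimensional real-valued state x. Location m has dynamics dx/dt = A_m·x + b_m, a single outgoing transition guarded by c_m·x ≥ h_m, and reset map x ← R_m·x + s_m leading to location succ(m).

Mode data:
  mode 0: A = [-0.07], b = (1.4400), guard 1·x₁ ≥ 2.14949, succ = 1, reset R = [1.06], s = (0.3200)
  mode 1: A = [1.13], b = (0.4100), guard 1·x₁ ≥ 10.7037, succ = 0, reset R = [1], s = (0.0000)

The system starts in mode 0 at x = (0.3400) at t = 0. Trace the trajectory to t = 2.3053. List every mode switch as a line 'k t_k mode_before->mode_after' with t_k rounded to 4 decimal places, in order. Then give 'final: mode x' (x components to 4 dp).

1 1.3385 0->1
final: 1 8.4668

Mode 0: guard c·x = 2.1495 hit at Δt = 1.3385 (t = 1.3385), x⁻ = (2.1495) → reset → x⁺ = (2.5985), jump to mode 1
Mode 1: flow for 0.9668 to horizon, guard not reached → x = (8.4668)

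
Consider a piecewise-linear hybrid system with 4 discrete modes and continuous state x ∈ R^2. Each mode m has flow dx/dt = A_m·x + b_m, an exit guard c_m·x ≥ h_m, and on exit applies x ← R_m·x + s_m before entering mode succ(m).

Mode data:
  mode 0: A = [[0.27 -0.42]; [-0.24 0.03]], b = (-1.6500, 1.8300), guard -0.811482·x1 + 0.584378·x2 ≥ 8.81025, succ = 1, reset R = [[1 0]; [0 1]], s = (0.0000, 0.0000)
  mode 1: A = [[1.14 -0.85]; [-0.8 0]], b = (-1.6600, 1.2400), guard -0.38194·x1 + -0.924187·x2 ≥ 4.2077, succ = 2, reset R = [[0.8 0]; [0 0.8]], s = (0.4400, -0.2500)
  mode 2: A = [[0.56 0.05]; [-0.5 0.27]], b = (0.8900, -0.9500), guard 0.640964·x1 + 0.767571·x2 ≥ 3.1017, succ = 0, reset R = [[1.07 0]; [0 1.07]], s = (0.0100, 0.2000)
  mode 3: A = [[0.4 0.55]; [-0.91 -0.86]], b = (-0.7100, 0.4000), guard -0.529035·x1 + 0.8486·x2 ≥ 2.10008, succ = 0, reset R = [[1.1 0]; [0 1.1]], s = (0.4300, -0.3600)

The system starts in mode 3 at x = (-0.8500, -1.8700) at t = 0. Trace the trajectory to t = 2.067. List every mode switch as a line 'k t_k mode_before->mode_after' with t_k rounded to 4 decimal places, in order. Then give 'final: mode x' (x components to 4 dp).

Mode 3: guard c·x = 2.1001 hit at Δt = 1.0760 (t = 1.0760), x⁻ = (-2.6869, 0.7997) → reset → x⁺ = (-2.5256, 0.5197), jump to mode 0
Mode 0: flow for 0.9910 to horizon, guard not reached → x = (-6.0356, 3.3648)

1 1.0760 3->0
final: 0 -6.0356 3.3648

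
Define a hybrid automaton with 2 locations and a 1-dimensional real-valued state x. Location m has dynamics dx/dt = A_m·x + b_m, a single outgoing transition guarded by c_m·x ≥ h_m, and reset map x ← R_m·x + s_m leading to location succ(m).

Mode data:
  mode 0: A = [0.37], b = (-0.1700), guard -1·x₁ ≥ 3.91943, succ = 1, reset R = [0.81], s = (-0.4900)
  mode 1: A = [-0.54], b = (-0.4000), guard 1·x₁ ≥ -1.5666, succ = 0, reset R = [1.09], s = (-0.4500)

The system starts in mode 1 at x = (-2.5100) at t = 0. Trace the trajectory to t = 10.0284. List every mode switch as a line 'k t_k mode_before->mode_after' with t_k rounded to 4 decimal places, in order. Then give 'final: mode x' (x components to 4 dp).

1 1.4109 1->0
2 2.8021 0->1
3 5.1434 1->0
4 6.5346 0->1
5 8.8759 1->0
final: 0 -3.5493

Mode 1: guard c·x = -1.5666 hit at Δt = 1.4109 (t = 1.4109), x⁻ = (-1.5666) → reset → x⁺ = (-2.1576), jump to mode 0
Mode 0: guard c·x = 3.9194 hit at Δt = 1.3912 (t = 2.8021), x⁻ = (-3.9194) → reset → x⁺ = (-3.6647), jump to mode 1
Mode 1: guard c·x = -1.5666 hit at Δt = 2.3413 (t = 5.1434), x⁻ = (-1.5666) → reset → x⁺ = (-2.1576), jump to mode 0
Mode 0: guard c·x = 3.9194 hit at Δt = 1.3912 (t = 6.5346), x⁻ = (-3.9194) → reset → x⁺ = (-3.6647), jump to mode 1
Mode 1: guard c·x = -1.5666 hit at Δt = 2.3413 (t = 8.8759), x⁻ = (-1.5666) → reset → x⁺ = (-2.1576), jump to mode 0
Mode 0: flow for 1.1525 to horizon, guard not reached → x = (-3.5493)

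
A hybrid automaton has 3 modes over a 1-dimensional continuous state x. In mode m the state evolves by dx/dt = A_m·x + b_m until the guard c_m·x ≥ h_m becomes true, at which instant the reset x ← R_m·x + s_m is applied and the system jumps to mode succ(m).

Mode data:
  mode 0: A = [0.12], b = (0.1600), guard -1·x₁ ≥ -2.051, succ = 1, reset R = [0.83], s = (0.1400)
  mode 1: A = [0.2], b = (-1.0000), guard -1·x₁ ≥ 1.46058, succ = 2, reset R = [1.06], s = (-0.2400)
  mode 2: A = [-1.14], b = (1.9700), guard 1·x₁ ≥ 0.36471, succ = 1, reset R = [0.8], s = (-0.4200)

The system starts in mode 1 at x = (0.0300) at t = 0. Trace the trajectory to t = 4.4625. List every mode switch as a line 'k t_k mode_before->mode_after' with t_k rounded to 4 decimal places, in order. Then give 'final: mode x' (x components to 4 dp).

Mode 1: guard c·x = 1.4606 hit at Δt = 1.3115 (t = 1.3115), x⁻ = (-1.4606) → reset → x⁺ = (-1.7882), jump to mode 2
Mode 2: guard c·x = 0.3647 hit at Δt = 0.8311 (t = 2.1426), x⁻ = (0.3647) → reset → x⁺ = (-0.1282), jump to mode 1
Mode 1: guard c·x = 1.4606 hit at Δt = 1.1548 (t = 3.2974), x⁻ = (-1.4606) → reset → x⁺ = (-1.7882), jump to mode 2
Mode 2: guard c·x = 0.3647 hit at Δt = 0.8311 (t = 4.1285), x⁻ = (0.3647) → reset → x⁺ = (-0.1282), jump to mode 1
Mode 1: flow for 0.3340 to horizon, guard not reached → x = (-0.4825)

1 1.3115 1->2
2 2.1426 2->1
3 3.2974 1->2
4 4.1285 2->1
final: 1 -0.4825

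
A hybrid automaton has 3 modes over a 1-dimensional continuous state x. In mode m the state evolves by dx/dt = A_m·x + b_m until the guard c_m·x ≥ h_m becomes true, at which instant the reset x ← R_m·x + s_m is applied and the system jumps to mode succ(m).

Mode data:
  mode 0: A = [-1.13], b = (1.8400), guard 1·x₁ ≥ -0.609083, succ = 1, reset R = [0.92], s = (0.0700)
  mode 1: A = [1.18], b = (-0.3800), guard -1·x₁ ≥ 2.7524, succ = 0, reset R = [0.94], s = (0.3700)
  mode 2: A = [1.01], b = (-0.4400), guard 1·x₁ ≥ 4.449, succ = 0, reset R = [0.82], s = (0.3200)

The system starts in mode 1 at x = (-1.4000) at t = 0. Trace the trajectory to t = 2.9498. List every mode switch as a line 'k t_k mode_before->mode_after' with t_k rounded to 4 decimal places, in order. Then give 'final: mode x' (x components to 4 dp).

Mode 1: guard c·x = 2.7524 hit at Δt = 0.4912 (t = 0.4912), x⁻ = (-2.7524) → reset → x⁺ = (-2.2173), jump to mode 0
Mode 0: guard c·x = -0.6091 hit at Δt = 0.4793 (t = 0.9705), x⁻ = (-0.6091) → reset → x⁺ = (-0.4904), jump to mode 1
Mode 1: guard c·x = 2.7524 hit at Δt = 1.1279 (t = 2.0984), x⁻ = (-2.7524) → reset → x⁺ = (-2.2173), jump to mode 0
Mode 0: guard c·x = -0.6091 hit at Δt = 0.4793 (t = 2.5777), x⁻ = (-0.6091) → reset → x⁺ = (-0.4904), jump to mode 1
Mode 1: flow for 0.3721 to horizon, guard not reached → x = (-0.9382)

1 0.4912 1->0
2 0.9705 0->1
3 2.0984 1->0
4 2.5777 0->1
final: 1 -0.9382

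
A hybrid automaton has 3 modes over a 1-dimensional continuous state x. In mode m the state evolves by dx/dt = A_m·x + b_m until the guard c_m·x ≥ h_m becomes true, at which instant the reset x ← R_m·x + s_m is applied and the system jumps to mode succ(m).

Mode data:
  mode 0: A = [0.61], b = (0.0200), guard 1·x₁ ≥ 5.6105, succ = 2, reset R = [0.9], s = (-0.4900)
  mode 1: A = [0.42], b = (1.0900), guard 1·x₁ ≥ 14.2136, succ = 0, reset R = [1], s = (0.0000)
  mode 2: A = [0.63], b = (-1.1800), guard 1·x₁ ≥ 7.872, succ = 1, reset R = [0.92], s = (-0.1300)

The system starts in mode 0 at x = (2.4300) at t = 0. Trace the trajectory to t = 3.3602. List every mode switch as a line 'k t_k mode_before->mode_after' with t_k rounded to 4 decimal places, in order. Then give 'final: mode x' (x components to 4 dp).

1 1.3593 0->2
2 2.6345 2->1
final: 1 10.5715

Mode 0: guard c·x = 5.6105 hit at Δt = 1.3593 (t = 1.3593), x⁻ = (5.6105) → reset → x⁺ = (4.5595), jump to mode 2
Mode 2: guard c·x = 7.8720 hit at Δt = 1.2752 (t = 2.6345), x⁻ = (7.8720) → reset → x⁺ = (7.1122), jump to mode 1
Mode 1: flow for 0.7257 to horizon, guard not reached → x = (10.5715)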